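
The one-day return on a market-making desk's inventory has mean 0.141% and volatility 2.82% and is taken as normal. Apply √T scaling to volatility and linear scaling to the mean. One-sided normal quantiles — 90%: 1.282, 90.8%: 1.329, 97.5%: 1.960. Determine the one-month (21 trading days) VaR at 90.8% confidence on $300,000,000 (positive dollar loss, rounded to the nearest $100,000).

σ_{21d} = 2.82% × √21 = 12.923%; μ_{21d} = 21 × 0.141% = 2.961%.
VaR = −(2.961%) + 1.329 × 12.923% = 14.214%.
On $300,000,000: 0.14214 × $300,000,000 = $42,642,000.

$42,600,000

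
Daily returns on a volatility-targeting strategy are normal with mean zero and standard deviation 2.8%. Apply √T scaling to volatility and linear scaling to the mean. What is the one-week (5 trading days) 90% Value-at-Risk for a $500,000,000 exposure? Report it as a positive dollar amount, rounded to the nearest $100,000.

At 90%, z = 1.282.
σ_{5d} = 2.8% × √5 = 6.261%.
VaR = 1.282 × 6.261% = 8.027%.
On $500,000,000: 0.08027 × $500,000,000 = $40,135,000.

$40,100,000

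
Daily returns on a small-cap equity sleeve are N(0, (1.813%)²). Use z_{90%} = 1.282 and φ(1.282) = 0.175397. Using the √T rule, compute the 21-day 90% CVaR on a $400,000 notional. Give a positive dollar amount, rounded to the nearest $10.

σ_{21d} = 1.813% × √21 = 8.308%.
ES multiplier = φ(z)/(1−α) = 0.175397/0.1 = 1.754.
ES = 8.308% × 1.754 = 14.572%; on $400,000: $58,288.

$58,290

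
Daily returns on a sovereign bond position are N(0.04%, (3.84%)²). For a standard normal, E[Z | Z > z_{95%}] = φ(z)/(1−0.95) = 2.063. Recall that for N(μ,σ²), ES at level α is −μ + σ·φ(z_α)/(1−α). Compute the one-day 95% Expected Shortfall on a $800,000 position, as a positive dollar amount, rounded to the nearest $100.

ES = −(0.04%) + 3.84% × 2.063 = 7.882%.
On $800,000: 0.07882 × $800,000 = $63,056.

$63,100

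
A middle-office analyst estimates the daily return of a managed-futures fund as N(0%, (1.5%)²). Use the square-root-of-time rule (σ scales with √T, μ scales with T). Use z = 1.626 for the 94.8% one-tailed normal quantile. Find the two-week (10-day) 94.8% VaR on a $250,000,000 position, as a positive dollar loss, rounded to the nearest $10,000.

$19,280,000

σ_{10d} = 1.5% × √10 = 4.743%.
VaR = 1.626 × 4.743% = 7.712%.
On $250,000,000: 0.07712 × $250,000,000 = $19,280,000.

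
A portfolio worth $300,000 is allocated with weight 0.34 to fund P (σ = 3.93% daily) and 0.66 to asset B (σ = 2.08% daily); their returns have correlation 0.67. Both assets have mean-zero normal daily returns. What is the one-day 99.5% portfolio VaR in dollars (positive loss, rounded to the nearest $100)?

σ_p² = 0.34²·3.93² + 0.66²·2.08² + 2·0.67·0.34·0.66·3.93·2.08 = 6.1280 (%²).
σ_p = √6.1280 = 2.475%.
At 99.5%, z = 2.576.
VaR = 2.576 × 2.475% = 6.376%; on $300,000 that is $19,128.

$19,100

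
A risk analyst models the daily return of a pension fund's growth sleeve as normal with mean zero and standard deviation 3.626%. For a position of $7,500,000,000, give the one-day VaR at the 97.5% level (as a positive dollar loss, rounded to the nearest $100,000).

At 97.5% one-sided, z = 1.960.
VaR = z·σ = 1.960 × 3.626% = 7.107%.
On $7,500,000,000: 0.07107 × $7,500,000,000 = $533,025,000.

$533,000,000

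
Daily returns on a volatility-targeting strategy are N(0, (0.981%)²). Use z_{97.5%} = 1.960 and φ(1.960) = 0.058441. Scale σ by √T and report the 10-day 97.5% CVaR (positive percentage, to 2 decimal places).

σ_{10d} = 0.981% × √10 = 3.102%.
ES multiplier = φ(z)/(1−α) = 0.058441/0.025 = 2.338.
ES = 3.102% × 2.338 = 7.252%.

7.25%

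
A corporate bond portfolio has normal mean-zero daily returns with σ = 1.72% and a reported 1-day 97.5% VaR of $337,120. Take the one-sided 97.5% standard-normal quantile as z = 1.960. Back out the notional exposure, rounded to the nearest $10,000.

VaR as a fraction of value: z·σ = 1.960 × 1.72% = 3.3712%.
Position = $337,120 / 0.033712 = $10,000,000.

$10,000,000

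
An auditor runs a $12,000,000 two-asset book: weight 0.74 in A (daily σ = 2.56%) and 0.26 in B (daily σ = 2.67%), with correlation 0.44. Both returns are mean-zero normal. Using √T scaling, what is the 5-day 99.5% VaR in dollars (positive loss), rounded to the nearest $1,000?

$1,580,000

σ_p = √(0.74²·2.56² + 0.26²·2.67² + 2·0.44·0.74·0.26·2.56·2.67) = 2.286%.
σ_{5d} = 2.286% × √5 = 5.112%.
z(99.5%) = 2.576.
VaR = 2.576 × 5.112% = 13.169%; on $12,000,000 that is $1,580,280.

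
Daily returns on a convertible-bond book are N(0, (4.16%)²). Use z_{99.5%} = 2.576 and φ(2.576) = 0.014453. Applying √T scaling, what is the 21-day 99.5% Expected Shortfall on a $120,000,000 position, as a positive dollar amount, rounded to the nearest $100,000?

$66,100,000

σ_{21d} = 4.16% × √21 = 19.064%.
ES multiplier = φ(z)/(1−α) = 0.014453/0.005 = 2.891.
ES = 19.064% × 2.891 = 55.114%; on $120,000,000: $66,136,800.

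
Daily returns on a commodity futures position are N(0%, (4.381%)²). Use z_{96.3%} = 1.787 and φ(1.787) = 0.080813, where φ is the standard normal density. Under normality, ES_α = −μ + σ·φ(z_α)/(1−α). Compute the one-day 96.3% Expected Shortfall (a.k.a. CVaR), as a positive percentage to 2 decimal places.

Tail multiplier: φ(z)/(1−α) = 0.080813 / 0.037 = 2.184.
ES = 4.381% × 2.184 = 9.568%.

9.57%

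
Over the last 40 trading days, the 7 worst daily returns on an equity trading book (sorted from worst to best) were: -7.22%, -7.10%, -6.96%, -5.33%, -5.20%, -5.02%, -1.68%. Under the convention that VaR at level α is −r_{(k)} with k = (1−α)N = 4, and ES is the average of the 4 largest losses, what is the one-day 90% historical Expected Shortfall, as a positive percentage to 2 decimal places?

The 4 worst returns sum to -26.61%.
ES = −(-26.61%) / 4 = 6.6525% ≈ 6.65%.

6.65%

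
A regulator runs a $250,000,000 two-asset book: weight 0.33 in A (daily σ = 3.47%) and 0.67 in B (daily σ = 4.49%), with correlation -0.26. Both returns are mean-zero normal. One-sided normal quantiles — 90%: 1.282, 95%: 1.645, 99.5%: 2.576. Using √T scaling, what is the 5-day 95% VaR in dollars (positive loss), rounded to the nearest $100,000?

$26,900,000

σ_p = √(0.33²·3.47² + 0.67²·4.49² + 2·-0.26·0.33·0.67·3.47·4.49) = 2.927%.
σ_{5d} = 2.927% × √5 = 6.545%.
VaR = 1.645 × 6.545% = 10.767%; on $250,000,000 that is $26,917,500.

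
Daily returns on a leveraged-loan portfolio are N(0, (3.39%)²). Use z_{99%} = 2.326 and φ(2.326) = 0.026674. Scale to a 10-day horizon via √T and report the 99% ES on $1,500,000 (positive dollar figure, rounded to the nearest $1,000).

σ_{10d} = 3.39% × √10 = 10.720%.
ES multiplier = φ(z)/(1−α) = 0.026674/0.01 = 2.667.
ES = 10.720% × 2.667 = 28.590%; on $1,500,000: $428,850.

$429,000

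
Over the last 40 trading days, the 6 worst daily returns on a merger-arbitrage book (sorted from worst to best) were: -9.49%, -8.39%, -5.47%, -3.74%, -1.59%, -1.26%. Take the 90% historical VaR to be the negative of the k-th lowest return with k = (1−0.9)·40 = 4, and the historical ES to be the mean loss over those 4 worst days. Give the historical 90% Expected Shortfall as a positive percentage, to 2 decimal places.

The 4 worst returns sum to -27.09%.
ES = −(-27.09%) / 4 = 6.7725% ≈ 6.77%.

6.77%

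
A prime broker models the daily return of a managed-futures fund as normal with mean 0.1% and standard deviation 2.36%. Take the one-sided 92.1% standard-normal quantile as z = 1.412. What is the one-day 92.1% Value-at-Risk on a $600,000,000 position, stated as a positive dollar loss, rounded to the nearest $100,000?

$19,400,000

VaR = −μ + z·σ = −(0.1%) + 1.412 × 2.36% = 3.232%.
On $600,000,000: 0.03232 × $600,000,000 = $19,392,000.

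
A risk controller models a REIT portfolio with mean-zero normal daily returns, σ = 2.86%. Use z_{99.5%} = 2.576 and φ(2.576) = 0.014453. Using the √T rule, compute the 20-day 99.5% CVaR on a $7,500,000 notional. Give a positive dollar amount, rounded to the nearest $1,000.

σ_{20d} = 2.86% × √20 = 12.790%.
ES multiplier = φ(z)/(1−α) = 0.014453/0.005 = 2.891.
ES = 12.790% × 2.891 = 36.976%; on $7,500,000: $2,773,200.

$2,773,000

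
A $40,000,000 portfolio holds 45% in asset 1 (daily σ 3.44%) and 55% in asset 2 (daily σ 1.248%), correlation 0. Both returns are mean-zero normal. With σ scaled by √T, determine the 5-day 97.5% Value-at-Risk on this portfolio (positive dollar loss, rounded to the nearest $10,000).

$2,970,000

σ_p = √(0.45²·3.44² + 0.55²·1.248² + 2·0·0.45·0.55·3.44·1.248) = 1.693%.
σ_{5d} = 1.693% × √5 = 3.786%.
z(97.5%) = 1.960.
VaR = 1.960 × 3.786% = 7.421%; on $40,000,000 that is $2,968,400.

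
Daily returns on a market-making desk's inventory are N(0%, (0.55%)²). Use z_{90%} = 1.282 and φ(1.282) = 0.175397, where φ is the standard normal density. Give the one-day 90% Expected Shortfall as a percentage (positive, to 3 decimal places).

0.965%

Tail multiplier: φ(z)/(1−α) = 0.175397 / 0.1 = 1.754.
ES = 0.55% × 1.754 = 0.965%.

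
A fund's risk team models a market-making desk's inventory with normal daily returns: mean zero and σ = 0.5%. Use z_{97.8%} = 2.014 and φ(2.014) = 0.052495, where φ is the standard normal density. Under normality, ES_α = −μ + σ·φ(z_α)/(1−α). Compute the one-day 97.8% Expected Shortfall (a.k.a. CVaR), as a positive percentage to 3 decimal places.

Tail multiplier: φ(z)/(1−α) = 0.052495 / 0.022 = 2.386.
ES = 0.5% × 2.386 = 1.193%.

1.193%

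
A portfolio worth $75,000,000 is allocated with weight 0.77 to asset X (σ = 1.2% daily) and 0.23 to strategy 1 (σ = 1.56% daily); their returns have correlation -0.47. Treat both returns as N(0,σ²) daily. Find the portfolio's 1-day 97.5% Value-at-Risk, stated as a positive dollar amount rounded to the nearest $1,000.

$1,204,000

σ_p² = 0.77²·1.2² + 0.23²·1.56² + 2·-0.47·0.77·0.23·1.2·1.56 = 0.6709 (%²).
σ_p = √0.6709 = 0.819%.
At 97.5%, z = 1.960.
VaR = 1.960 × 0.819% = 1.605%; on $75,000,000 that is $1,203,750.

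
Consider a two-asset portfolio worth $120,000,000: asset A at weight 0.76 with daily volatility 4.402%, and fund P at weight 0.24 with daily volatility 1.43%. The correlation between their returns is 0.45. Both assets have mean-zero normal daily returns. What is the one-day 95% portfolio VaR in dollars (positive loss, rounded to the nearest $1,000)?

σ_p² = 0.76²·4.402² + 0.24²·1.43² + 2·0.45·0.76·0.24·4.402·1.43 = 12.3437 (%²).
σ_p = √12.3437 = 3.513%.
At 95%, z = 1.645.
VaR = 1.645 × 3.513% = 5.779%; on $120,000,000 that is $6,934,800.

$6,935,000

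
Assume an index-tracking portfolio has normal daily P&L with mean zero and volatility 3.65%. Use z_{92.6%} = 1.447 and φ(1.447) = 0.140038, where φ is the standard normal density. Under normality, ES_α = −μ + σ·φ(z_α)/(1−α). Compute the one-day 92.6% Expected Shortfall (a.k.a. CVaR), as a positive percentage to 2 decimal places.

Tail multiplier: φ(z)/(1−α) = 0.140038 / 0.074 = 1.892.
ES = 3.65% × 1.892 = 6.906%.

6.91%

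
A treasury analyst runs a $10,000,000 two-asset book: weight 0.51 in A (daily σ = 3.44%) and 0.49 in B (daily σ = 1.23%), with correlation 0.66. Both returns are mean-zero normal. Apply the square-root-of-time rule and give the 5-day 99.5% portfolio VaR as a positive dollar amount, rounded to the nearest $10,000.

$1,270,000

σ_p = √(0.51²·3.44² + 0.49²·1.23² + 2·0.66·0.51·0.49·3.44·1.23) = 2.199%.
σ_{5d} = 2.199% × √5 = 4.917%.
z(99.5%) = 2.576.
VaR = 2.576 × 4.917% = 12.666%; on $10,000,000 that is $1,266,600.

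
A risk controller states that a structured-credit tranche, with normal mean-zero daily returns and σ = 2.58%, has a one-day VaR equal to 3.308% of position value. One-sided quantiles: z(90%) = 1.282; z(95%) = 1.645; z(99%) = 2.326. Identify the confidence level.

90%

Implied z = VaR/σ = 3.308 / 2.58 = 1.282.
This matches z(90%) = 1.282.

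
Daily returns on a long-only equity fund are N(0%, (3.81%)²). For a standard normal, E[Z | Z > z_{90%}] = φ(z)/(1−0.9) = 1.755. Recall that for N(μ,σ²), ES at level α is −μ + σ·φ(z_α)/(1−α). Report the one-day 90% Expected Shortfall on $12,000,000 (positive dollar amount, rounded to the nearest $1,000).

$802,000

ES = 3.81% × 1.755 = 6.687%.
On $12,000,000: 0.06687 × $12,000,000 = $802,440.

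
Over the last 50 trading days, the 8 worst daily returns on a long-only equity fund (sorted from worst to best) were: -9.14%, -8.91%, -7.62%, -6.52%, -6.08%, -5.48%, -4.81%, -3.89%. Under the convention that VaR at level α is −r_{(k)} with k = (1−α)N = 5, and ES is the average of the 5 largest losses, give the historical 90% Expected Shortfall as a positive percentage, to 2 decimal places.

The 5 worst returns sum to -38.27%.
ES = −(-38.27%) / 5 = 7.654% ≈ 7.65%.

7.65%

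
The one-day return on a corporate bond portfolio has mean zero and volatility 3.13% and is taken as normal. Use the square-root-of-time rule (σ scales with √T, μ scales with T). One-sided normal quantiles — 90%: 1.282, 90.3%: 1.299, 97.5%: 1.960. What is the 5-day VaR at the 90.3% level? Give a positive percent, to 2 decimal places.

9.09%

σ_{5d} = 3.13% × √5 = 6.999%.
VaR = 1.299 × 6.999% = 9.092%.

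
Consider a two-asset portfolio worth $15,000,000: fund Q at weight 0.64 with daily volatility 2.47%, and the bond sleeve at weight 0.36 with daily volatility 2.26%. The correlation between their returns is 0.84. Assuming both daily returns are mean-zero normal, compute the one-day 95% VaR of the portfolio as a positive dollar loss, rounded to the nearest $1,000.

$569,000

σ_p² = 0.64²·2.47² + 0.36²·2.26² + 2·0.84·0.64·0.36·2.47·2.26 = 5.3216 (%²).
σ_p = √5.3216 = 2.307%.
At 95%, z = 1.645.
VaR = 1.645 × 2.307% = 3.795%; on $15,000,000 that is $569,250.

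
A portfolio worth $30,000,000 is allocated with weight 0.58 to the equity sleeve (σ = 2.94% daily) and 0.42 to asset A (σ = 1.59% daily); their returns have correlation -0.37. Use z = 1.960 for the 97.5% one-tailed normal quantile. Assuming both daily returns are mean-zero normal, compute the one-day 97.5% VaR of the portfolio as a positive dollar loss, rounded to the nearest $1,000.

$932,000

σ_p² = 0.58²·2.94² + 0.42²·1.59² + 2·-0.37·0.58·0.42·2.94·1.59 = 2.5110 (%²).
σ_p = √2.5110 = 1.585%.
VaR = 1.960 × 1.585% = 3.107%; on $30,000,000 that is $932,100.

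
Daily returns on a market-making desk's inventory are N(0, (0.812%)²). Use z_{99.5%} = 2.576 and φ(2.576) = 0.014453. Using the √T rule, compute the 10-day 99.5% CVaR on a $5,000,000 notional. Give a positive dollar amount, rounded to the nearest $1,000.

$371,000

σ_{10d} = 0.812% × √10 = 2.568%.
ES multiplier = φ(z)/(1−α) = 0.014453/0.005 = 2.891.
ES = 2.568% × 2.891 = 7.424%; on $5,000,000: $371,200.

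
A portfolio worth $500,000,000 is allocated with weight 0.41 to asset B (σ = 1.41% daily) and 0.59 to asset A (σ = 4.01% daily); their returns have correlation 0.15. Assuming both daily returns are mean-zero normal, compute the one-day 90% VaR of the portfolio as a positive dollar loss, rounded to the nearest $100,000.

σ_p² = 0.41²·1.41² + 0.59²·4.01² + 2·0.15·0.41·0.59·1.41·4.01 = 6.3420 (%²).
σ_p = √6.3420 = 2.518%.
At 90%, z = 1.282.
VaR = 1.282 × 2.518% = 3.228%; on $500,000,000 that is $16,140,000.

$16,100,000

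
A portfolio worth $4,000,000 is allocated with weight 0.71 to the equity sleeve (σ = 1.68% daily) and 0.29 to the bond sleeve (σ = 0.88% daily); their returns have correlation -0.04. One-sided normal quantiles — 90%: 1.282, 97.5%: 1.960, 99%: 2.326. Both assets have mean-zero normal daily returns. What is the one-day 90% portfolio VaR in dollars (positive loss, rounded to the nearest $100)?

σ_p² = 0.71²·1.68² + 0.29²·0.88² + 2·-0.04·0.71·0.29·1.68·0.88 = 1.4635 (%²).
σ_p = √1.4635 = 1.210%.
VaR = 1.282 × 1.210% = 1.551%; on $4,000,000 that is $62,040.

$62,000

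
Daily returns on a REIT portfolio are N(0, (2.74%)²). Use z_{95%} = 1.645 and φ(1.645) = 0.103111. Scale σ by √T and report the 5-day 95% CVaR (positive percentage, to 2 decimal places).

12.63%

σ_{5d} = 2.74% × √5 = 6.127%.
ES multiplier = φ(z)/(1−α) = 0.103111/0.05 = 2.062.
ES = 6.127% × 2.062 = 12.634%.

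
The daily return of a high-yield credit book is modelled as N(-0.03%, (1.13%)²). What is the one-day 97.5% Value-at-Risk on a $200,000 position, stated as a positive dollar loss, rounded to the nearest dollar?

$4,490

At 97.5% one-sided, z = 1.960.
VaR = −μ + z·σ = −(-0.03%) + 1.960 × 1.13% = 2.245%.
On $200,000: 0.02245 × $200,000 = $4,490.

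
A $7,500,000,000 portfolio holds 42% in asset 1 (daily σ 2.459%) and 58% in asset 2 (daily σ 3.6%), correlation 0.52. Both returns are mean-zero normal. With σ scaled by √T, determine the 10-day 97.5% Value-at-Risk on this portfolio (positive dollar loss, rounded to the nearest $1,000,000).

σ_p = √(0.42²·2.459² + 0.58²·3.6² + 2·0.52·0.42·0.58·2.459·3.6) = 2.769%.
σ_{10d} = 2.769% × √10 = 8.756%.
z(97.5%) = 1.960.
VaR = 1.960 × 8.756% = 17.162%; on $7,500,000,000 that is $1,287,150,000.

$1,287,000,000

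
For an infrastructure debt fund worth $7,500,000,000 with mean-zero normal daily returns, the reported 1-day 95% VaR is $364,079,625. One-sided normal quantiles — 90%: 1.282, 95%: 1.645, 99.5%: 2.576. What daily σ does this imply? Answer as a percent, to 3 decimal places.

VaR as a fraction: $364,079,625 / $7,500,000,000 = 4.854%.
σ = VaR / z = 4.854% / 1.645 = 2.951%.

2.951%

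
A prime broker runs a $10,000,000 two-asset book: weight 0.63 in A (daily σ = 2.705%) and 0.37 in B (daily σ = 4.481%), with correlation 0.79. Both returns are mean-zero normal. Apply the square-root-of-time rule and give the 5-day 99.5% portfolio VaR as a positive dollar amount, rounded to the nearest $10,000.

σ_p = √(0.63²·2.705² + 0.37²·4.481² + 2·0.79·0.63·0.37·2.705·4.481) = 3.181%.
σ_{5d} = 3.181% × √5 = 7.113%.
z(99.5%) = 2.576.
VaR = 2.576 × 7.113% = 18.323%; on $10,000,000 that is $1,832,300.

$1,830,000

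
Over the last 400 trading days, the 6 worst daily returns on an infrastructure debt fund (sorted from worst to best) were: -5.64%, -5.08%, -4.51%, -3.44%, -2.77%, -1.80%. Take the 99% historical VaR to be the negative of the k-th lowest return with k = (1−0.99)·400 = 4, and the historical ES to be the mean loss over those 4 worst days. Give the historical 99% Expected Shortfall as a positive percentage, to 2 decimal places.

The 4 worst returns sum to -18.67%.
ES = −(-18.67%) / 4 = 4.6675% ≈ 4.67%.

4.67%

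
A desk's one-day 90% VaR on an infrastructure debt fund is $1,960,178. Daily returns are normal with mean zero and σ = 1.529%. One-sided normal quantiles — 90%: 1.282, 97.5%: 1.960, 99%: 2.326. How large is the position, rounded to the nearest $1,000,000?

$100,000,000

VaR as a fraction of value: z·σ = 1.282 × 1.529% = 1.96018%.
Position = $1,960,178 / 0.0196018 = $100,000,000.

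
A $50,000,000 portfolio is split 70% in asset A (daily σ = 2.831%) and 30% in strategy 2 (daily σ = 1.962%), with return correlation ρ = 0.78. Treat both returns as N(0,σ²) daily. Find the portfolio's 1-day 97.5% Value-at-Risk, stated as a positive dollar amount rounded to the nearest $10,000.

$2,420,000

σ_p² = 0.7²·2.831² + 0.3²·1.962² + 2·0.78·0.7·0.3·2.831·1.962 = 6.0932 (%²).
σ_p = √6.0932 = 2.468%.
At 97.5%, z = 1.960.
VaR = 1.960 × 2.468% = 4.837%; on $50,000,000 that is $2,418,500.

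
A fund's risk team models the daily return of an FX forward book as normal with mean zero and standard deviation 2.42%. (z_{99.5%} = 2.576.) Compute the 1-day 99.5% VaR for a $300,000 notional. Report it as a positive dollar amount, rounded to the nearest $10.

$18,700

VaR = z·σ = 2.576 × 2.42% = 6.234%.
On $300,000: 0.06234 × $300,000 = $18,702.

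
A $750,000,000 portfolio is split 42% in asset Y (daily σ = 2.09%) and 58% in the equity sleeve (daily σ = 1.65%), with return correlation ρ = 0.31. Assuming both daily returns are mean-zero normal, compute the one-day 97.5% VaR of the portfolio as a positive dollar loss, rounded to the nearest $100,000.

σ_p² = 0.42²·2.09² + 0.58²·1.65² + 2·0.31·0.42·0.58·2.09·1.65 = 2.2072 (%²).
σ_p = √2.2072 = 1.486%.
At 97.5%, z = 1.960.
VaR = 1.960 × 1.486% = 2.913%; on $750,000,000 that is $21,847,500.

$21,800,000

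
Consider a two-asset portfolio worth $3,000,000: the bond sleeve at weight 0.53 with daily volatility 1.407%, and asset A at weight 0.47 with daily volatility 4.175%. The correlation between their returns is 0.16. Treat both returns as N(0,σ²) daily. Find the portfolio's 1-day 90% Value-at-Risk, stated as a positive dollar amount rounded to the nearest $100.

σ_p² = 0.53²·1.407² + 0.47²·4.175² + 2·0.16·0.53·0.47·1.407·4.175 = 4.8748 (%²).
σ_p = √4.8748 = 2.208%.
At 90%, z = 1.282.
VaR = 1.282 × 2.208% = 2.831%; on $3,000,000 that is $84,930.

$84,900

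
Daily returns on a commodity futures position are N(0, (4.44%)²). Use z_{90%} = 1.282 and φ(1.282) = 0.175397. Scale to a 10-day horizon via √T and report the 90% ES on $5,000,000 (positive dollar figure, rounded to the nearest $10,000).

$1,230,000

σ_{10d} = 4.44% × √10 = 14.041%.
ES multiplier = φ(z)/(1−α) = 0.175397/0.1 = 1.754.
ES = 14.041% × 1.754 = 24.628%; on $5,000,000: $1,231,400.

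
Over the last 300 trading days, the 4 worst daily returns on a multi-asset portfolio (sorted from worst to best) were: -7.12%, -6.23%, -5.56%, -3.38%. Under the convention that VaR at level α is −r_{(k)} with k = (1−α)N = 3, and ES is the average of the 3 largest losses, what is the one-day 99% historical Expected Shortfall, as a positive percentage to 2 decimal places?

6.30%

The 3 worst returns sum to -18.91%.
ES = −(-18.91%) / 3 = 6.3033…% ≈ 6.30%.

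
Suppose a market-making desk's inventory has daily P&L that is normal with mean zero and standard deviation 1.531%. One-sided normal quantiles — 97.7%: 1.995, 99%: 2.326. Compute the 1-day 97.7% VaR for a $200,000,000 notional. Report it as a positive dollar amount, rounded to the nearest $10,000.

$6,110,000

VaR = z·σ = 1.995 × 1.531% = 3.054%.
On $200,000,000: 0.03054 × $200,000,000 = $6,108,000.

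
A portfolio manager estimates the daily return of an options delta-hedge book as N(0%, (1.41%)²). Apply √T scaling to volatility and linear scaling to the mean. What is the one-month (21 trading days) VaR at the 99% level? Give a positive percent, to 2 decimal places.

15.03%

At 99%, z = 2.326.
σ_{21d} = 1.41% × √21 = 6.461%.
VaR = 2.326 × 6.461% = 15.028%.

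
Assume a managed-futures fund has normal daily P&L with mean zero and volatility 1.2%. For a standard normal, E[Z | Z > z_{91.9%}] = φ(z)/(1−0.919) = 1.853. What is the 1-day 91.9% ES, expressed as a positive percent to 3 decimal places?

2.224%

ES = 1.2% × 1.853 = 2.224%.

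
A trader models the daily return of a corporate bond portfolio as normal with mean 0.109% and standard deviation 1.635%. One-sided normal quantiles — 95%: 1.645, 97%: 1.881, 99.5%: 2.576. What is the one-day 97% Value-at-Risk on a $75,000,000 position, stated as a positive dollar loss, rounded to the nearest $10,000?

$2,220,000

VaR = −μ + z·σ = −(0.109%) + 1.881 × 1.635% = 2.966%.
On $75,000,000: 0.02966 × $75,000,000 = $2,224,500.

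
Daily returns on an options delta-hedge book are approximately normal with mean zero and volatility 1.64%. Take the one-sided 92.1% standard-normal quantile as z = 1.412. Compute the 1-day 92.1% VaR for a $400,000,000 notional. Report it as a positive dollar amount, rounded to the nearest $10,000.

VaR = z·σ = 1.412 × 1.64% = 2.316%.
On $400,000,000: 0.02316 × $400,000,000 = $9,264,000.

$9,260,000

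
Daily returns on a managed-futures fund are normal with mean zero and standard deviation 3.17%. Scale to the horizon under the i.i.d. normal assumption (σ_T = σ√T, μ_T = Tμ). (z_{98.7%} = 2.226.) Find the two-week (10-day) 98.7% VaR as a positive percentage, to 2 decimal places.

σ_{10d} = 3.17% × √10 = 10.024%.
VaR = 2.226 × 10.024% = 22.313%.

22.31%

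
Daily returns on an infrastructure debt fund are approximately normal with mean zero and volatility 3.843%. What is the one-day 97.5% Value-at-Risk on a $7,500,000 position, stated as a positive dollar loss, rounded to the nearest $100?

$564,900

At 97.5% one-sided, z = 1.960.
VaR = z·σ = 1.960 × 3.843% = 7.532%.
On $7,500,000: 0.07532 × $7,500,000 = $564,900.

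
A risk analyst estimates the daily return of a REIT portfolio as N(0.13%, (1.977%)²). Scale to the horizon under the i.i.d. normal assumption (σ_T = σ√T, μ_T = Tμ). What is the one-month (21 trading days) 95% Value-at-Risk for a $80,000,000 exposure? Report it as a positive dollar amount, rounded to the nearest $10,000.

At 95%, z = 1.645.
σ_{21d} = 1.977% × √21 = 9.060%; μ_{21d} = 21 × 0.13% = 2.730%.
VaR = −(2.730%) + 1.645 × 9.060% = 12.174%.
On $80,000,000: 0.12174 × $80,000,000 = $9,739,200.

$9,740,000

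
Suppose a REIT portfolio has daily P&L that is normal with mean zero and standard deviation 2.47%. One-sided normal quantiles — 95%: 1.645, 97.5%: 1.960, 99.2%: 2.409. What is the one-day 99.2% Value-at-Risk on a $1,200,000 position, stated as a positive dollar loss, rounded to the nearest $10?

$71,400

VaR = z·σ = 2.409 × 2.47% = 5.950%.
On $1,200,000: 0.05950 × $1,200,000 = $71,400.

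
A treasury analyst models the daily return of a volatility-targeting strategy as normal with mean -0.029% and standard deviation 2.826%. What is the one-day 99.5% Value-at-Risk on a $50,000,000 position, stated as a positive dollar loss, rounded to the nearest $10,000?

At 99.5% one-sided, z = 2.576.
VaR = −μ + z·σ = −(-0.029%) + 2.576 × 2.826% = 7.309%.
On $50,000,000: 0.07309 × $50,000,000 = $3,654,500.

$3,650,000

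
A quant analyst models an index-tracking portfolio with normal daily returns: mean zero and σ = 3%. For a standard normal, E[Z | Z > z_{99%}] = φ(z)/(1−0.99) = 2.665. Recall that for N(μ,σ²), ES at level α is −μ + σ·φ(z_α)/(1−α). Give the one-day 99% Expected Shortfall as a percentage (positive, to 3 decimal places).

ES = 3% × 2.665 = 7.995%.

7.995%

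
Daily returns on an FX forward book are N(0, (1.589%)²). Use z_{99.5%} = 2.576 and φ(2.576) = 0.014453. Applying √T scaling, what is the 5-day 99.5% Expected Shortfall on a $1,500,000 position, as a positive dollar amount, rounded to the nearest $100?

$154,100

σ_{5d} = 1.589% × √5 = 3.553%.
ES multiplier = φ(z)/(1−α) = 0.014453/0.005 = 2.891.
ES = 3.553% × 2.891 = 10.272%; on $1,500,000: $154,080.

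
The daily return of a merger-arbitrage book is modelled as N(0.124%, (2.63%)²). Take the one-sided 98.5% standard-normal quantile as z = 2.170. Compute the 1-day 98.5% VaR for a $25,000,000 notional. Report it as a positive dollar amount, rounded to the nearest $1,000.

VaR = −μ + z·σ = −(0.124%) + 2.170 × 2.63% = 5.583%.
On $25,000,000: 0.05583 × $25,000,000 = $1,395,750.

$1,396,000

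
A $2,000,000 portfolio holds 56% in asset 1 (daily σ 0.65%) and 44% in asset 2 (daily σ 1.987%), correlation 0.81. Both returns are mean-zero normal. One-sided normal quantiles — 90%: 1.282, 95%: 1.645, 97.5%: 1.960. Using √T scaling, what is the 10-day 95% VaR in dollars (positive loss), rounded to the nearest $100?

σ_p = √(0.56²·0.65² + 0.44²·1.987² + 2·0.81·0.56·0.44·0.65·1.987) = 1.188%.
σ_{10d} = 1.188% × √10 = 3.757%.
VaR = 1.645 × 3.757% = 6.180%; on $2,000,000 that is $123,600.

$123,600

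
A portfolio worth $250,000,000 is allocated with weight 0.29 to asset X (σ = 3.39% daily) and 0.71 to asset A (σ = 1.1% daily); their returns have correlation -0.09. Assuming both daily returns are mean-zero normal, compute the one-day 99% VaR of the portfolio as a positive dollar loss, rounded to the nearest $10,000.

$6,970,000

σ_p² = 0.29²·3.39² + 0.71²·1.1² + 2·-0.09·0.29·0.71·3.39·1.1 = 1.4382 (%²).
σ_p = √1.4382 = 1.199%.
At 99%, z = 2.326.
VaR = 2.326 × 1.199% = 2.789%; on $250,000,000 that is $6,972,500.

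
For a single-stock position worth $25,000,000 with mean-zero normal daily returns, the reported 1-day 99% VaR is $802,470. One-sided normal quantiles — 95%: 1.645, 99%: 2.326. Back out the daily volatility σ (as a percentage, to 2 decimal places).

1.38%

VaR as a fraction: $802,470 / $25,000,000 = 3.210%.
σ = VaR / z = 3.210% / 2.326 = 1.380%.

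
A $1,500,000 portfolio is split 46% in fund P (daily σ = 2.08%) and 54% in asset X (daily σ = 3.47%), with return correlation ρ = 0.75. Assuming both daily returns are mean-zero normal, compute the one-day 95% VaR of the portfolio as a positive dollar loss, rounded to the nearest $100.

σ_p² = 0.46²·2.08² + 0.54²·3.47² + 2·0.75·0.46·0.54·2.08·3.47 = 7.1159 (%²).
σ_p = √7.1159 = 2.668%.
At 95%, z = 1.645.
VaR = 1.645 × 2.668% = 4.389%; on $1,500,000 that is $65,835.

$65,800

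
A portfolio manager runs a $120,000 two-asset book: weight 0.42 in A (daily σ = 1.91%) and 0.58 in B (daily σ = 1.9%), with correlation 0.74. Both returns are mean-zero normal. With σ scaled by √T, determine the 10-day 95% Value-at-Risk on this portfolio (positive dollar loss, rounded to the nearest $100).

σ_p = √(0.42²·1.91² + 0.58²·1.9² + 2·0.74·0.42·0.58·1.91·1.9) = 1.779%.
σ_{10d} = 1.779% × √10 = 5.626%.
z(95%) = 1.645.
VaR = 1.645 × 5.626% = 9.255%; on $120,000 that is $11,106.

$11,100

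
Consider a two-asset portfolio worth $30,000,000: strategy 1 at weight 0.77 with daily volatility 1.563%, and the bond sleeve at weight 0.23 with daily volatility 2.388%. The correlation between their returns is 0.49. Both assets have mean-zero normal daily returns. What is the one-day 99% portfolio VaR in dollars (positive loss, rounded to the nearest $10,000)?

$1,080,000

σ_p² = 0.77²·1.563² + 0.23²·2.388² + 2·0.49·0.77·0.23·1.563·2.388 = 2.3979 (%²).
σ_p = √2.3979 = 1.549%.
At 99%, z = 2.326.
VaR = 2.326 × 1.549% = 3.603%; on $30,000,000 that is $1,080,900.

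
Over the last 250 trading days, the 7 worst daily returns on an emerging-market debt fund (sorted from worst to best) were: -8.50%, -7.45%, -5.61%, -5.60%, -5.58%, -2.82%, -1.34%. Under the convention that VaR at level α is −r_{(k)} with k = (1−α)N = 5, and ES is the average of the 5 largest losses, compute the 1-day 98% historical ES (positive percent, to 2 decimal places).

The 5 worst returns sum to -32.74%.
ES = −(-32.74%) / 5 = 6.548% ≈ 6.55%.

6.55%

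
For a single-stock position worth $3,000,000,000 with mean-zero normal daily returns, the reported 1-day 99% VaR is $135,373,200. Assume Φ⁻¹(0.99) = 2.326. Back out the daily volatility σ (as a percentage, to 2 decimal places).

VaR as a fraction: $135,373,200 / $3,000,000,000 = 4.512%.
σ = VaR / z = 4.512% / 2.326 = 1.940%.

1.94%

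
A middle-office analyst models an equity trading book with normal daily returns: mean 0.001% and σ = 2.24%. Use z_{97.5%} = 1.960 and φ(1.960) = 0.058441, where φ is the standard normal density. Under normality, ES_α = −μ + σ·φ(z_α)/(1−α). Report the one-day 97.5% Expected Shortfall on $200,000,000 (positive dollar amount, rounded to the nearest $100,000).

Tail multiplier: φ(z)/(1−α) = 0.058441 / 0.025 = 2.338.
ES = −(0.001%) + 2.24% × 2.338 = 5.236%.
On $200,000,000: 0.05236 × $200,000,000 = $10,472,000.

$10,500,000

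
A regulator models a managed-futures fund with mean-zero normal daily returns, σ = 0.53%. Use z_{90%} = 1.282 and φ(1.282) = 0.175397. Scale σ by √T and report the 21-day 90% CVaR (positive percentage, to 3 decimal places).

σ_{21d} = 0.53% × √21 = 2.429%.
ES multiplier = φ(z)/(1−α) = 0.175397/0.1 = 1.754.
ES = 2.429% × 1.754 = 4.260%.

4.260%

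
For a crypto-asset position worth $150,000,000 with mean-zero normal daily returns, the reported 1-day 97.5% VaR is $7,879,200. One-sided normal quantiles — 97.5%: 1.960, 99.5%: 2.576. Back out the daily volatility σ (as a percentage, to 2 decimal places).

2.68%

VaR as a fraction: $7,879,200 / $150,000,000 = 5.253%.
σ = VaR / z = 5.253% / 1.960 = 2.680%.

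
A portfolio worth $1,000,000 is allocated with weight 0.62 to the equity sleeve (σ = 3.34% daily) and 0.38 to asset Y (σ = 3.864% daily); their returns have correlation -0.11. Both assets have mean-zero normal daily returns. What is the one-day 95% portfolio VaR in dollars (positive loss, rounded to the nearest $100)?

$39,500

σ_p² = 0.62²·3.34² + 0.38²·3.864² + 2·-0.11·0.62·0.38·3.34·3.864 = 5.7752 (%²).
σ_p = √5.7752 = 2.403%.
At 95%, z = 1.645.
VaR = 1.645 × 2.403% = 3.953%; on $1,000,000 that is $39,530.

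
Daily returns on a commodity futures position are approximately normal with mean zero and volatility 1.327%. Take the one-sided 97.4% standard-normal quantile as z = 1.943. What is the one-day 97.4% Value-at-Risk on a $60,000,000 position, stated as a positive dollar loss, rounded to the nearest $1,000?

$1,547,000

VaR = z·σ = 1.943 × 1.327% = 2.578%.
On $60,000,000: 0.02578 × $60,000,000 = $1,546,800.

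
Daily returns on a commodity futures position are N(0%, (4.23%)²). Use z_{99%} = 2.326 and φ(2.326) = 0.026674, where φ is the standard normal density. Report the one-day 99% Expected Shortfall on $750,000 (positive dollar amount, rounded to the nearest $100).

Tail multiplier: φ(z)/(1−α) = 0.026674 / 0.01 = 2.667.
ES = 4.23% × 2.667 = 11.281%.
On $750,000: 0.11281 × $750,000 = $84,608.

$84,600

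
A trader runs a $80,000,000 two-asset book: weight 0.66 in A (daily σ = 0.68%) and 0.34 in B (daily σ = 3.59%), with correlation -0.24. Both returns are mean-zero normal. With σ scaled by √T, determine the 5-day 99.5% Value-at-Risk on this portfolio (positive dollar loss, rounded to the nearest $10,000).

σ_p = √(0.66²·0.68² + 0.34²·3.59² + 2·-0.24·0.66·0.34·0.68·3.59) = 1.195%.
σ_{5d} = 1.195% × √5 = 2.672%.
z(99.5%) = 2.576.
VaR = 2.576 × 2.672% = 6.883%; on $80,000,000 that is $5,506,400.

$5,510,000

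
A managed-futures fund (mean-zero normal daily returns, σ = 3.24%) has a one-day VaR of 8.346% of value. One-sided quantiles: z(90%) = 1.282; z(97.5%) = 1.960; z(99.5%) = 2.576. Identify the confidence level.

99.5%

Implied z = VaR/σ = 8.346 / 3.24 = 2.576.
This matches z(99.5%) = 2.576.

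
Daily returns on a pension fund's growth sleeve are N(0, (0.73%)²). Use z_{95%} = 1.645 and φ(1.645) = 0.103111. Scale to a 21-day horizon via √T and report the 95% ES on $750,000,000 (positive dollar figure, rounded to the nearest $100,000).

$51,700,000

σ_{21d} = 0.73% × √21 = 3.345%.
ES multiplier = φ(z)/(1−α) = 0.103111/0.05 = 2.062.
ES = 3.345% × 2.062 = 6.897%; on $750,000,000: $51,727,500.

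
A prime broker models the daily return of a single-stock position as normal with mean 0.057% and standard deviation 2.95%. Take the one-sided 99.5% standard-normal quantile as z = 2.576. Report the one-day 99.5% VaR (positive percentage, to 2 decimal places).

7.54%

VaR = −μ + z·σ = −(0.057%) + 2.576 × 2.95% = 7.542%.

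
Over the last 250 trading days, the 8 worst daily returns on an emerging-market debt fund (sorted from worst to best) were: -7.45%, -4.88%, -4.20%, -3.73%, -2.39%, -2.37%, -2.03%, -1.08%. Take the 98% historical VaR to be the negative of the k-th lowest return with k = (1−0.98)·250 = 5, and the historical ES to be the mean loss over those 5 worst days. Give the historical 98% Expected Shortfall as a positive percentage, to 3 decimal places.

4.530%

The 5 worst returns sum to -22.65%.
ES = −(-22.65%) / 5 = 4.53% ≈ 4.530%.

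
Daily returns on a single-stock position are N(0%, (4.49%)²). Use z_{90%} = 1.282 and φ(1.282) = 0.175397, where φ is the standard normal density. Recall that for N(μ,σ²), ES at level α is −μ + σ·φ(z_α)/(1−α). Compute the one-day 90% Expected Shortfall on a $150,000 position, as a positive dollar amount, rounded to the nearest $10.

Tail multiplier: φ(z)/(1−α) = 0.175397 / 0.1 = 1.754.
ES = 4.49% × 1.754 = 7.875%.
On $150,000: 0.07875 × $150,000 = $11,812.

$11,810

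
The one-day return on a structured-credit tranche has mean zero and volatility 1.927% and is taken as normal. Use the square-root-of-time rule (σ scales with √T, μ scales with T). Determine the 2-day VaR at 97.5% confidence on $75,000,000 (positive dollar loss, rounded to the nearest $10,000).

$4,010,000

At 97.5%, z = 1.960.
σ_{2d} = 1.927% × √2 = 2.725%.
VaR = 1.960 × 2.725% = 5.341%.
On $75,000,000: 0.05341 × $75,000,000 = $4,005,750.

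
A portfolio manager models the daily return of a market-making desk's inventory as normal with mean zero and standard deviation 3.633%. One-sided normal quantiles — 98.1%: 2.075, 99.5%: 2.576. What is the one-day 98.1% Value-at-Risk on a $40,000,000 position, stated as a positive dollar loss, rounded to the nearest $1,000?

$3,015,000

VaR = z·σ = 2.075 × 3.633% = 7.538%.
On $40,000,000: 0.07538 × $40,000,000 = $3,015,200.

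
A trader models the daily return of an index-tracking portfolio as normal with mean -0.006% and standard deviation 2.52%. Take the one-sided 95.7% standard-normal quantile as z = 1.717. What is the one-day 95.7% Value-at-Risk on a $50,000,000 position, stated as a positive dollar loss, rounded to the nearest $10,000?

$2,170,000

VaR = −μ + z·σ = −(-0.006%) + 1.717 × 2.52% = 4.333%.
On $50,000,000: 0.04333 × $50,000,000 = $2,166,500.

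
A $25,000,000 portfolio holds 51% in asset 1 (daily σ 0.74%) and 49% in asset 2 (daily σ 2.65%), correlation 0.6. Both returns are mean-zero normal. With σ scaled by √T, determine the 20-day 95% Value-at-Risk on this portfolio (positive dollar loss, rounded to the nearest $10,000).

σ_p = √(0.51²·0.74² + 0.49²·2.65² + 2·0.6·0.51·0.49·0.74·2.65) = 1.555%.
σ_{20d} = 1.555% × √20 = 6.954%.
z(95%) = 1.645.
VaR = 1.645 × 6.954% = 11.439%; on $25,000,000 that is $2,859,750.

$2,860,000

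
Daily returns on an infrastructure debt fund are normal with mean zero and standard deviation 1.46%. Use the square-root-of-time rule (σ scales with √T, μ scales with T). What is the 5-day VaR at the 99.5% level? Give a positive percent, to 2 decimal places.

8.41%

At 99.5%, z = 2.576.
σ_{5d} = 1.46% × √5 = 3.265%.
VaR = 2.576 × 3.265% = 8.411%.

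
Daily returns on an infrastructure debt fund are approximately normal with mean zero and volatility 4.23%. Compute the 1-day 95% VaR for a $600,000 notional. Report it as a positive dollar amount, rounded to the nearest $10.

$41,750

At 95% one-sided, z = 1.645.
VaR = z·σ = 1.645 × 4.23% = 6.958%.
On $600,000: 0.06958 × $600,000 = $41,748.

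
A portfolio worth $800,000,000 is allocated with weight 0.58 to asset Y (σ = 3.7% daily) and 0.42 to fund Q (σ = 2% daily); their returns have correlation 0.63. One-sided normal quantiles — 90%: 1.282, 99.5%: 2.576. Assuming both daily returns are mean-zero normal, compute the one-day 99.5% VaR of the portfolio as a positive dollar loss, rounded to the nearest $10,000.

$56,750,000

σ_p² = 0.58²·3.7² + 0.42²·2² + 2·0.63·0.58·0.42·3.7·2 = 7.5822 (%²).
σ_p = √7.5822 = 2.754%.
VaR = 2.576 × 2.754% = 7.094%; on $800,000,000 that is $56,752,000.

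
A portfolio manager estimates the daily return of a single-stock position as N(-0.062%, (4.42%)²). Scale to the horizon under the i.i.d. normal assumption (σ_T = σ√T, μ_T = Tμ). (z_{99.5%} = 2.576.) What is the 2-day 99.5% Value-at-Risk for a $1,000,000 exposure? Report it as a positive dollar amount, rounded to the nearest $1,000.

$162,000

σ_{2d} = 4.42% × √2 = 6.251%; μ_{2d} = 2 × -0.062% = -0.124%.
VaR = −(-0.124%) + 2.576 × 6.251% = 16.227%.
On $1,000,000: 0.16227 × $1,000,000 = $162,270.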